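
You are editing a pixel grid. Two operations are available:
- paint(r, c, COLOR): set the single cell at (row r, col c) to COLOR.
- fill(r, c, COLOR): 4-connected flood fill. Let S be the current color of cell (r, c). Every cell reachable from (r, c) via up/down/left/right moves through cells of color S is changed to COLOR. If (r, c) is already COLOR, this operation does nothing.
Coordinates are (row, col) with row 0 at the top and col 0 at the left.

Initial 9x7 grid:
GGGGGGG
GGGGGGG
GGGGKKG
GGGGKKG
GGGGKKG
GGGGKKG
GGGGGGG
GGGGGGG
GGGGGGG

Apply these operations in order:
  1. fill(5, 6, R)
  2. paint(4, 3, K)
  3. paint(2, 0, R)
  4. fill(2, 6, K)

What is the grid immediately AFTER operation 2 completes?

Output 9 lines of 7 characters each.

After op 1 fill(5,6,R) [55 cells changed]:
RRRRRRR
RRRRRRR
RRRRKKR
RRRRKKR
RRRRKKR
RRRRKKR
RRRRRRR
RRRRRRR
RRRRRRR
After op 2 paint(4,3,K):
RRRRRRR
RRRRRRR
RRRRKKR
RRRRKKR
RRRKKKR
RRRRKKR
RRRRRRR
RRRRRRR
RRRRRRR

Answer: RRRRRRR
RRRRRRR
RRRRKKR
RRRRKKR
RRRKKKR
RRRRKKR
RRRRRRR
RRRRRRR
RRRRRRR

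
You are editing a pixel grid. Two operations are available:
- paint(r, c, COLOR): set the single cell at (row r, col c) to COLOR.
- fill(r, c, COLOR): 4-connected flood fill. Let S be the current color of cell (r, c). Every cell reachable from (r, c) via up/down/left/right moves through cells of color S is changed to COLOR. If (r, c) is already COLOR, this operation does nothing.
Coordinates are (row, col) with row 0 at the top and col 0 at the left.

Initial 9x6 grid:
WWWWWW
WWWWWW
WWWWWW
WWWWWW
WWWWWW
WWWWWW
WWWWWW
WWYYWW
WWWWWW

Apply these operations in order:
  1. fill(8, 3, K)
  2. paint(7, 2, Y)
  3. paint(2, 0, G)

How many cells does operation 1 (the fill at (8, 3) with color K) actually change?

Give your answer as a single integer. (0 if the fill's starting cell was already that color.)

After op 1 fill(8,3,K) [52 cells changed]:
KKKKKK
KKKKKK
KKKKKK
KKKKKK
KKKKKK
KKKKKK
KKKKKK
KKYYKK
KKKKKK

Answer: 52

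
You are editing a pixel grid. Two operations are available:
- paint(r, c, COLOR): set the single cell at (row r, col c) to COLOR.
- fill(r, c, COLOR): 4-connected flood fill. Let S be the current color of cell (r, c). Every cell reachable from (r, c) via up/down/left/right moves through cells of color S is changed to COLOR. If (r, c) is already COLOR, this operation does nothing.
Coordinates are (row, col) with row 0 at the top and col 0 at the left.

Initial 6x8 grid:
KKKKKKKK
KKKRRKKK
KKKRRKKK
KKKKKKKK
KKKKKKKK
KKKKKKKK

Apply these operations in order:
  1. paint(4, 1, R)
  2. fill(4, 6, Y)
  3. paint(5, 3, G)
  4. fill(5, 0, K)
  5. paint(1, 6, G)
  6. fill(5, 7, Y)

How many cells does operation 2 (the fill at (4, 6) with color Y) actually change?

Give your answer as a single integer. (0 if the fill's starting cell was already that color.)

Answer: 43

Derivation:
After op 1 paint(4,1,R):
KKKKKKKK
KKKRRKKK
KKKRRKKK
KKKKKKKK
KRKKKKKK
KKKKKKKK
After op 2 fill(4,6,Y) [43 cells changed]:
YYYYYYYY
YYYRRYYY
YYYRRYYY
YYYYYYYY
YRYYYYYY
YYYYYYYY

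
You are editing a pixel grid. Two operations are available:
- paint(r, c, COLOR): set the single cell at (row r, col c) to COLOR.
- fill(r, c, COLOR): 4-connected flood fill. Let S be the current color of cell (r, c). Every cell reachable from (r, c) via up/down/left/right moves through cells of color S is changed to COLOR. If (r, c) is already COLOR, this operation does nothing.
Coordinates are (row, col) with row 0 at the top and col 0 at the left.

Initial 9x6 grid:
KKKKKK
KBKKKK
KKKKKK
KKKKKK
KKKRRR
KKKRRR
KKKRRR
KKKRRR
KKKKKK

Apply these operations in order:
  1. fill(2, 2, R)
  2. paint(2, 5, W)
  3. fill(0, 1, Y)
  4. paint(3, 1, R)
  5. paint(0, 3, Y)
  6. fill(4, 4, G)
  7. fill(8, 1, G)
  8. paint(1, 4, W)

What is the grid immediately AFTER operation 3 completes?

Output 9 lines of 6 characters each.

After op 1 fill(2,2,R) [41 cells changed]:
RRRRRR
RBRRRR
RRRRRR
RRRRRR
RRRRRR
RRRRRR
RRRRRR
RRRRRR
RRRRRR
After op 2 paint(2,5,W):
RRRRRR
RBRRRR
RRRRRW
RRRRRR
RRRRRR
RRRRRR
RRRRRR
RRRRRR
RRRRRR
After op 3 fill(0,1,Y) [52 cells changed]:
YYYYYY
YBYYYY
YYYYYW
YYYYYY
YYYYYY
YYYYYY
YYYYYY
YYYYYY
YYYYYY

Answer: YYYYYY
YBYYYY
YYYYYW
YYYYYY
YYYYYY
YYYYYY
YYYYYY
YYYYYY
YYYYYY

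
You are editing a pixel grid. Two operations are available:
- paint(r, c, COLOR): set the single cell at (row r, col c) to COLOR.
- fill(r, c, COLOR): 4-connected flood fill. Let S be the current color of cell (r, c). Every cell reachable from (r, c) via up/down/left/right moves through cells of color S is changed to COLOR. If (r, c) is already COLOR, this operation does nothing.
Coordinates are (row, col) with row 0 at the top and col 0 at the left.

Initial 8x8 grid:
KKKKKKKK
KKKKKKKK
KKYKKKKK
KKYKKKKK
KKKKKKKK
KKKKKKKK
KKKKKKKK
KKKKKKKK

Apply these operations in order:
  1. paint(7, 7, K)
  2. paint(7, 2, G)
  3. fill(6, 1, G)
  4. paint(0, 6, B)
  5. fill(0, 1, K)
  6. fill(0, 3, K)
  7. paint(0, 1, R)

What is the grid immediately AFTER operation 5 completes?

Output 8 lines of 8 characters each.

After op 1 paint(7,7,K):
KKKKKKKK
KKKKKKKK
KKYKKKKK
KKYKKKKK
KKKKKKKK
KKKKKKKK
KKKKKKKK
KKKKKKKK
After op 2 paint(7,2,G):
KKKKKKKK
KKKKKKKK
KKYKKKKK
KKYKKKKK
KKKKKKKK
KKKKKKKK
KKKKKKKK
KKGKKKKK
After op 3 fill(6,1,G) [61 cells changed]:
GGGGGGGG
GGGGGGGG
GGYGGGGG
GGYGGGGG
GGGGGGGG
GGGGGGGG
GGGGGGGG
GGGGGGGG
After op 4 paint(0,6,B):
GGGGGGBG
GGGGGGGG
GGYGGGGG
GGYGGGGG
GGGGGGGG
GGGGGGGG
GGGGGGGG
GGGGGGGG
After op 5 fill(0,1,K) [61 cells changed]:
KKKKKKBK
KKKKKKKK
KKYKKKKK
KKYKKKKK
KKKKKKKK
KKKKKKKK
KKKKKKKK
KKKKKKKK

Answer: KKKKKKBK
KKKKKKKK
KKYKKKKK
KKYKKKKK
KKKKKKKK
KKKKKKKK
KKKKKKKK
KKKKKKKK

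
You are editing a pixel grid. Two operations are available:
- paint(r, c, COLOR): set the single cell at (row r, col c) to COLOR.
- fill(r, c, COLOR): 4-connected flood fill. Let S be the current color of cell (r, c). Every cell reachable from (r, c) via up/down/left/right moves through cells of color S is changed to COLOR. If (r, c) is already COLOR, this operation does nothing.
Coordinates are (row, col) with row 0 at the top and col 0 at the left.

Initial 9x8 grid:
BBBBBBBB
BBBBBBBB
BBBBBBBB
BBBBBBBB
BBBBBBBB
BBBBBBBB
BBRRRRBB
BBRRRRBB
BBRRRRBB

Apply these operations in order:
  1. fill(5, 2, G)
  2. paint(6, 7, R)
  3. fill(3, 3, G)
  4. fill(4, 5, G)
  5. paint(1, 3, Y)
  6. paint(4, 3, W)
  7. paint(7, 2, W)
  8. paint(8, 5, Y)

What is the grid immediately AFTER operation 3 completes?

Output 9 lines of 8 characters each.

Answer: GGGGGGGG
GGGGGGGG
GGGGGGGG
GGGGGGGG
GGGGGGGG
GGGGGGGG
GGRRRRGR
GGRRRRGG
GGRRRRGG

Derivation:
After op 1 fill(5,2,G) [60 cells changed]:
GGGGGGGG
GGGGGGGG
GGGGGGGG
GGGGGGGG
GGGGGGGG
GGGGGGGG
GGRRRRGG
GGRRRRGG
GGRRRRGG
After op 2 paint(6,7,R):
GGGGGGGG
GGGGGGGG
GGGGGGGG
GGGGGGGG
GGGGGGGG
GGGGGGGG
GGRRRRGR
GGRRRRGG
GGRRRRGG
After op 3 fill(3,3,G) [0 cells changed]:
GGGGGGGG
GGGGGGGG
GGGGGGGG
GGGGGGGG
GGGGGGGG
GGGGGGGG
GGRRRRGR
GGRRRRGG
GGRRRRGG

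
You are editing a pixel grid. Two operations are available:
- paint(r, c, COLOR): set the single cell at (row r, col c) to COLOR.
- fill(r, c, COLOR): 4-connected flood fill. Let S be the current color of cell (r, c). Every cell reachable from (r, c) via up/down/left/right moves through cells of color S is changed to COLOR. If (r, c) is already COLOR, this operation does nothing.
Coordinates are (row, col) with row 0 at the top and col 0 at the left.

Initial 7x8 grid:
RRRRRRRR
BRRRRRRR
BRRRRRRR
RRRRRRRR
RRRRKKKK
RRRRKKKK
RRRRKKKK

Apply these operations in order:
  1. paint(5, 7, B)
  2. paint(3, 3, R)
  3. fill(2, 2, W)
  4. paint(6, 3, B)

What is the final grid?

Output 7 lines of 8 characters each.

After op 1 paint(5,7,B):
RRRRRRRR
BRRRRRRR
BRRRRRRR
RRRRRRRR
RRRRKKKK
RRRRKKKB
RRRRKKKK
After op 2 paint(3,3,R):
RRRRRRRR
BRRRRRRR
BRRRRRRR
RRRRRRRR
RRRRKKKK
RRRRKKKB
RRRRKKKK
After op 3 fill(2,2,W) [42 cells changed]:
WWWWWWWW
BWWWWWWW
BWWWWWWW
WWWWWWWW
WWWWKKKK
WWWWKKKB
WWWWKKKK
After op 4 paint(6,3,B):
WWWWWWWW
BWWWWWWW
BWWWWWWW
WWWWWWWW
WWWWKKKK
WWWWKKKB
WWWBKKKK

Answer: WWWWWWWW
BWWWWWWW
BWWWWWWW
WWWWWWWW
WWWWKKKK
WWWWKKKB
WWWBKKKK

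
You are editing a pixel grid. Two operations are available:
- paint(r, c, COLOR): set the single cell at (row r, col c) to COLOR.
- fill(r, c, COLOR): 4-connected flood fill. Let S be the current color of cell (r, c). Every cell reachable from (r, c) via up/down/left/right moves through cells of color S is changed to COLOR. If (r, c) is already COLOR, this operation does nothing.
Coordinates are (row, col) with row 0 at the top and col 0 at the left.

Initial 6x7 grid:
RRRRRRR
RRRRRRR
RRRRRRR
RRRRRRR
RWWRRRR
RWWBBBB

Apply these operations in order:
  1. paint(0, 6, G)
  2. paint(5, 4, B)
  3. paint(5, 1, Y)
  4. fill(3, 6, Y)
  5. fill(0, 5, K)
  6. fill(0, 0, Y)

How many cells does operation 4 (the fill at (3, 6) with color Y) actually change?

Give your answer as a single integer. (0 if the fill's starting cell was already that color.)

After op 1 paint(0,6,G):
RRRRRRG
RRRRRRR
RRRRRRR
RRRRRRR
RWWRRRR
RWWBBBB
After op 2 paint(5,4,B):
RRRRRRG
RRRRRRR
RRRRRRR
RRRRRRR
RWWRRRR
RWWBBBB
After op 3 paint(5,1,Y):
RRRRRRG
RRRRRRR
RRRRRRR
RRRRRRR
RWWRRRR
RYWBBBB
After op 4 fill(3,6,Y) [33 cells changed]:
YYYYYYG
YYYYYYY
YYYYYYY
YYYYYYY
YWWYYYY
YYWBBBB

Answer: 33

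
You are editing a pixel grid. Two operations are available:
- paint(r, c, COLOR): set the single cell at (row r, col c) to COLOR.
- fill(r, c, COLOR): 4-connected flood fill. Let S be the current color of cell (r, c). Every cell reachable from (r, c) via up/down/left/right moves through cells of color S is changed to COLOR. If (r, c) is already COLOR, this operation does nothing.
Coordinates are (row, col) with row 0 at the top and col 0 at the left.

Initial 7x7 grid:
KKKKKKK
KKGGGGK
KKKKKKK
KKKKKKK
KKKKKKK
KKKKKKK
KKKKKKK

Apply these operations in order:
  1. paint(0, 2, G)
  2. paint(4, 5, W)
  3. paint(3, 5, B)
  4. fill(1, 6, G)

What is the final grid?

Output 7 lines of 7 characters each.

After op 1 paint(0,2,G):
KKGKKKK
KKGGGGK
KKKKKKK
KKKKKKK
KKKKKKK
KKKKKKK
KKKKKKK
After op 2 paint(4,5,W):
KKGKKKK
KKGGGGK
KKKKKKK
KKKKKKK
KKKKKWK
KKKKKKK
KKKKKKK
After op 3 paint(3,5,B):
KKGKKKK
KKGGGGK
KKKKKKK
KKKKKBK
KKKKKWK
KKKKKKK
KKKKKKK
After op 4 fill(1,6,G) [42 cells changed]:
GGGGGGG
GGGGGGG
GGGGGGG
GGGGGBG
GGGGGWG
GGGGGGG
GGGGGGG

Answer: GGGGGGG
GGGGGGG
GGGGGGG
GGGGGBG
GGGGGWG
GGGGGGG
GGGGGGG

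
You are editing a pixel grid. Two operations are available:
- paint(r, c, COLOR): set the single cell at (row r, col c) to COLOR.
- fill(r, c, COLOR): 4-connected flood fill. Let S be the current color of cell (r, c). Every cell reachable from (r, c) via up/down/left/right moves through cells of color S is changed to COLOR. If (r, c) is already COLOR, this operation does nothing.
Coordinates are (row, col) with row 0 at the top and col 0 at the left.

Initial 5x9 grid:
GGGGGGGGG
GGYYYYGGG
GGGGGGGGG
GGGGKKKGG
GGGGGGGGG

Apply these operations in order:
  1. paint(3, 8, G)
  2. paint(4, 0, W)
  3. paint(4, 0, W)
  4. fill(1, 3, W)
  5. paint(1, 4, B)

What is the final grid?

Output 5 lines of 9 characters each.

Answer: GGGGGGGGG
GGWWBWGGG
GGGGGGGGG
GGGGKKKGG
WGGGGGGGG

Derivation:
After op 1 paint(3,8,G):
GGGGGGGGG
GGYYYYGGG
GGGGGGGGG
GGGGKKKGG
GGGGGGGGG
After op 2 paint(4,0,W):
GGGGGGGGG
GGYYYYGGG
GGGGGGGGG
GGGGKKKGG
WGGGGGGGG
After op 3 paint(4,0,W):
GGGGGGGGG
GGYYYYGGG
GGGGGGGGG
GGGGKKKGG
WGGGGGGGG
After op 4 fill(1,3,W) [4 cells changed]:
GGGGGGGGG
GGWWWWGGG
GGGGGGGGG
GGGGKKKGG
WGGGGGGGG
After op 5 paint(1,4,B):
GGGGGGGGG
GGWWBWGGG
GGGGGGGGG
GGGGKKKGG
WGGGGGGGG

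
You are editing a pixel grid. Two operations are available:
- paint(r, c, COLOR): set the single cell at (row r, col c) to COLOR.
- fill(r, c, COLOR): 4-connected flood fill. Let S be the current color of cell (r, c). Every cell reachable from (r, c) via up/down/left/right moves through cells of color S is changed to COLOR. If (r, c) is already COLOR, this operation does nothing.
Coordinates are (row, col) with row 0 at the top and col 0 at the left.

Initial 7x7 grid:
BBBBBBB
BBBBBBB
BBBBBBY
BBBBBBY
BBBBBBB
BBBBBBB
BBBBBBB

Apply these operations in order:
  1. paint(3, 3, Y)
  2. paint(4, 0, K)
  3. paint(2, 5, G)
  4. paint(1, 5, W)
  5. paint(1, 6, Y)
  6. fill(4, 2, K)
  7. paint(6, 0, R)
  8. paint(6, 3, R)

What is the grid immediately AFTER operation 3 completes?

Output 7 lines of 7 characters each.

Answer: BBBBBBB
BBBBBBB
BBBBBGY
BBBYBBY
KBBBBBB
BBBBBBB
BBBBBBB

Derivation:
After op 1 paint(3,3,Y):
BBBBBBB
BBBBBBB
BBBBBBY
BBBYBBY
BBBBBBB
BBBBBBB
BBBBBBB
After op 2 paint(4,0,K):
BBBBBBB
BBBBBBB
BBBBBBY
BBBYBBY
KBBBBBB
BBBBBBB
BBBBBBB
After op 3 paint(2,5,G):
BBBBBBB
BBBBBBB
BBBBBGY
BBBYBBY
KBBBBBB
BBBBBBB
BBBBBBB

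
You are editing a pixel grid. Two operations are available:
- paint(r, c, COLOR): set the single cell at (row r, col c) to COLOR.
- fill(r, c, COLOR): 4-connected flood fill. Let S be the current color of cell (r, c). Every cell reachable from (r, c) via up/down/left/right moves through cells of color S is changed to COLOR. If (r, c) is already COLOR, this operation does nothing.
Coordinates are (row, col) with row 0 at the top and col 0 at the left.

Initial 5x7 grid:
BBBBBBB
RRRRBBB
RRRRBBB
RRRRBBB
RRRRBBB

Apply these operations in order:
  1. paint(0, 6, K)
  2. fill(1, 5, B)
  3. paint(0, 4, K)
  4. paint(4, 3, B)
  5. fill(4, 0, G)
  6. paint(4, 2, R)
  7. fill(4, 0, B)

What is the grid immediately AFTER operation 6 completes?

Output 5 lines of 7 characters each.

After op 1 paint(0,6,K):
BBBBBBK
RRRRBBB
RRRRBBB
RRRRBBB
RRRRBBB
After op 2 fill(1,5,B) [0 cells changed]:
BBBBBBK
RRRRBBB
RRRRBBB
RRRRBBB
RRRRBBB
After op 3 paint(0,4,K):
BBBBKBK
RRRRBBB
RRRRBBB
RRRRBBB
RRRRBBB
After op 4 paint(4,3,B):
BBBBKBK
RRRRBBB
RRRRBBB
RRRRBBB
RRRBBBB
After op 5 fill(4,0,G) [15 cells changed]:
BBBBKBK
GGGGBBB
GGGGBBB
GGGGBBB
GGGBBBB
After op 6 paint(4,2,R):
BBBBKBK
GGGGBBB
GGGGBBB
GGGGBBB
GGRBBBB

Answer: BBBBKBK
GGGGBBB
GGGGBBB
GGGGBBB
GGRBBBB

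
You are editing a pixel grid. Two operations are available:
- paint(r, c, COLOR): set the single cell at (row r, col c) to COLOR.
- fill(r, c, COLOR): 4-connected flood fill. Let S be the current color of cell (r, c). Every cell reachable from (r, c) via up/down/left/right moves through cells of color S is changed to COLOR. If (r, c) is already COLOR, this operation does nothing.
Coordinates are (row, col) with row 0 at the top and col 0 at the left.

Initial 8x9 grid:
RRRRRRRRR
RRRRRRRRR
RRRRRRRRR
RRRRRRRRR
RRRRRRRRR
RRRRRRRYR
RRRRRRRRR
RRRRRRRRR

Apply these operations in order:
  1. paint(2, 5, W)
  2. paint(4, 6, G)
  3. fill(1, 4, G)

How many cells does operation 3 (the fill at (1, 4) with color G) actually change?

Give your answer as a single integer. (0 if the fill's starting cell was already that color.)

Answer: 69

Derivation:
After op 1 paint(2,5,W):
RRRRRRRRR
RRRRRRRRR
RRRRRWRRR
RRRRRRRRR
RRRRRRRRR
RRRRRRRYR
RRRRRRRRR
RRRRRRRRR
After op 2 paint(4,6,G):
RRRRRRRRR
RRRRRRRRR
RRRRRWRRR
RRRRRRRRR
RRRRRRGRR
RRRRRRRYR
RRRRRRRRR
RRRRRRRRR
After op 3 fill(1,4,G) [69 cells changed]:
GGGGGGGGG
GGGGGGGGG
GGGGGWGGG
GGGGGGGGG
GGGGGGGGG
GGGGGGGYG
GGGGGGGGG
GGGGGGGGG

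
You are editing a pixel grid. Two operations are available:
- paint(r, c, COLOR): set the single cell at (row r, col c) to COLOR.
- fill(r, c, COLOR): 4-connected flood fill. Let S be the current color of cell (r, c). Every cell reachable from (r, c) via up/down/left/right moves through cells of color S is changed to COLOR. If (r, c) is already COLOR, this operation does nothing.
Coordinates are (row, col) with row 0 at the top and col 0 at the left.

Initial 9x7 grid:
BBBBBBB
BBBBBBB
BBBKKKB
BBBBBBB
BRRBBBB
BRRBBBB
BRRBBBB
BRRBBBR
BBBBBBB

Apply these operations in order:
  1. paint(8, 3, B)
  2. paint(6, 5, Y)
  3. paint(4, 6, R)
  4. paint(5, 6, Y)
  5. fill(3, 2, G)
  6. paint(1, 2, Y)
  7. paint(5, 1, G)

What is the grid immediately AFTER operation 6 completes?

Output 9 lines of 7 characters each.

Answer: GGGGGGG
GGYGGGG
GGGKKKG
GGGGGGG
GRRGGGR
GRRGGGY
GRRGGYB
GRRGGGR
GGGGGGG

Derivation:
After op 1 paint(8,3,B):
BBBBBBB
BBBBBBB
BBBKKKB
BBBBBBB
BRRBBBB
BRRBBBB
BRRBBBB
BRRBBBR
BBBBBBB
After op 2 paint(6,5,Y):
BBBBBBB
BBBBBBB
BBBKKKB
BBBBBBB
BRRBBBB
BRRBBBB
BRRBBYB
BRRBBBR
BBBBBBB
After op 3 paint(4,6,R):
BBBBBBB
BBBBBBB
BBBKKKB
BBBBBBB
BRRBBBR
BRRBBBB
BRRBBYB
BRRBBBR
BBBBBBB
After op 4 paint(5,6,Y):
BBBBBBB
BBBBBBB
BBBKKKB
BBBBBBB
BRRBBBR
BRRBBBY
BRRBBYB
BRRBBBR
BBBBBBB
After op 5 fill(3,2,G) [47 cells changed]:
GGGGGGG
GGGGGGG
GGGKKKG
GGGGGGG
GRRGGGR
GRRGGGY
GRRGGYB
GRRGGGR
GGGGGGG
After op 6 paint(1,2,Y):
GGGGGGG
GGYGGGG
GGGKKKG
GGGGGGG
GRRGGGR
GRRGGGY
GRRGGYB
GRRGGGR
GGGGGGG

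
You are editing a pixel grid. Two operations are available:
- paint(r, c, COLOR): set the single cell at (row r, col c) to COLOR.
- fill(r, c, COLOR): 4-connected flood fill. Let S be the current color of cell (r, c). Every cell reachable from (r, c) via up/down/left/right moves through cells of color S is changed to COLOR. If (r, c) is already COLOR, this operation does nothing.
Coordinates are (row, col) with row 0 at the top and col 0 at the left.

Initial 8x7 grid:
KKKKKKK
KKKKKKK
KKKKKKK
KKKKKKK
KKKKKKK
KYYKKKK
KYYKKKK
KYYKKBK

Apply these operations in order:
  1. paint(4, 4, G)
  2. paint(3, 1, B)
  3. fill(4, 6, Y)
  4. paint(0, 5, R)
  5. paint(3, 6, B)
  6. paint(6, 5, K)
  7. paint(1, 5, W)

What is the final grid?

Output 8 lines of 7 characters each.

Answer: YYYYYRY
YYYYYWY
YYYYYYY
YBYYYYB
YYYYGYY
YYYYYYY
YYYYYKY
YYYYYBY

Derivation:
After op 1 paint(4,4,G):
KKKKKKK
KKKKKKK
KKKKKKK
KKKKKKK
KKKKGKK
KYYKKKK
KYYKKKK
KYYKKBK
After op 2 paint(3,1,B):
KKKKKKK
KKKKKKK
KKKKKKK
KBKKKKK
KKKKGKK
KYYKKKK
KYYKKKK
KYYKKBK
After op 3 fill(4,6,Y) [47 cells changed]:
YYYYYYY
YYYYYYY
YYYYYYY
YBYYYYY
YYYYGYY
YYYYYYY
YYYYYYY
YYYYYBY
After op 4 paint(0,5,R):
YYYYYRY
YYYYYYY
YYYYYYY
YBYYYYY
YYYYGYY
YYYYYYY
YYYYYYY
YYYYYBY
After op 5 paint(3,6,B):
YYYYYRY
YYYYYYY
YYYYYYY
YBYYYYB
YYYYGYY
YYYYYYY
YYYYYYY
YYYYYBY
After op 6 paint(6,5,K):
YYYYYRY
YYYYYYY
YYYYYYY
YBYYYYB
YYYYGYY
YYYYYYY
YYYYYKY
YYYYYBY
After op 7 paint(1,5,W):
YYYYYRY
YYYYYWY
YYYYYYY
YBYYYYB
YYYYGYY
YYYYYYY
YYYYYKY
YYYYYBY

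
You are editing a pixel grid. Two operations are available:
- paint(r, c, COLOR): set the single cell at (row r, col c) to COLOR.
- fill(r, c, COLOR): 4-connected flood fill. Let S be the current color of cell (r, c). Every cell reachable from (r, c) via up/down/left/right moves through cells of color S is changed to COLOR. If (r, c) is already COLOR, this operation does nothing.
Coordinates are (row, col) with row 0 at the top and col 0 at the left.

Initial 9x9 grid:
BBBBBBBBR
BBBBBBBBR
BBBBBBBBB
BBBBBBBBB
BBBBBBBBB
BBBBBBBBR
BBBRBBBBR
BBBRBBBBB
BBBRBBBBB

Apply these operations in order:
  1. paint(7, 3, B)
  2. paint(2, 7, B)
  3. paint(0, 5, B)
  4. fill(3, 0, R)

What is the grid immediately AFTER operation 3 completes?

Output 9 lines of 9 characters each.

After op 1 paint(7,3,B):
BBBBBBBBR
BBBBBBBBR
BBBBBBBBB
BBBBBBBBB
BBBBBBBBB
BBBBBBBBR
BBBRBBBBR
BBBBBBBBB
BBBRBBBBB
After op 2 paint(2,7,B):
BBBBBBBBR
BBBBBBBBR
BBBBBBBBB
BBBBBBBBB
BBBBBBBBB
BBBBBBBBR
BBBRBBBBR
BBBBBBBBB
BBBRBBBBB
After op 3 paint(0,5,B):
BBBBBBBBR
BBBBBBBBR
BBBBBBBBB
BBBBBBBBB
BBBBBBBBB
BBBBBBBBR
BBBRBBBBR
BBBBBBBBB
BBBRBBBBB

Answer: BBBBBBBBR
BBBBBBBBR
BBBBBBBBB
BBBBBBBBB
BBBBBBBBB
BBBBBBBBR
BBBRBBBBR
BBBBBBBBB
BBBRBBBBB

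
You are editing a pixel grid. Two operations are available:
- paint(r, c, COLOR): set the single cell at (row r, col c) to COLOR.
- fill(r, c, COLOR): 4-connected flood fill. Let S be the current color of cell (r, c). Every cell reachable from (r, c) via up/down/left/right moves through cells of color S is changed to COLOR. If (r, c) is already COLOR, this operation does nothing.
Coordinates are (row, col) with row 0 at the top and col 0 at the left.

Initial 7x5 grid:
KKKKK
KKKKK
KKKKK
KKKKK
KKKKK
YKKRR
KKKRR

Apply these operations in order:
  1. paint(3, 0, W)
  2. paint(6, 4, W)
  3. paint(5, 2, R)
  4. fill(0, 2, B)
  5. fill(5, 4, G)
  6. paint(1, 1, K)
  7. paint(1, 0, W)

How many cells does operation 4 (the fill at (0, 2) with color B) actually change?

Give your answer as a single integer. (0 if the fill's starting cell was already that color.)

After op 1 paint(3,0,W):
KKKKK
KKKKK
KKKKK
WKKKK
KKKKK
YKKRR
KKKRR
After op 2 paint(6,4,W):
KKKKK
KKKKK
KKKKK
WKKKK
KKKKK
YKKRR
KKKRW
After op 3 paint(5,2,R):
KKKKK
KKKKK
KKKKK
WKKKK
KKKKK
YKRRR
KKKRW
After op 4 fill(0,2,B) [28 cells changed]:
BBBBB
BBBBB
BBBBB
WBBBB
BBBBB
YBRRR
BBBRW

Answer: 28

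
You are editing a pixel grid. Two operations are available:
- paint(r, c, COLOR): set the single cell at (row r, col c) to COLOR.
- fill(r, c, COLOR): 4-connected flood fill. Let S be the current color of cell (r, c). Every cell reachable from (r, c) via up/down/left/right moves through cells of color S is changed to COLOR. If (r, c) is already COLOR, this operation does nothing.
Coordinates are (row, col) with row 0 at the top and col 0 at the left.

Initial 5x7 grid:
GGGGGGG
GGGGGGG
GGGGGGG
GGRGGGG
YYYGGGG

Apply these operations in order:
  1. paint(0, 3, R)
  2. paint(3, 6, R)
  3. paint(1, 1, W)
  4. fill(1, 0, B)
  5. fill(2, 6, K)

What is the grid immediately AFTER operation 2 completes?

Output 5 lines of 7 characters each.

Answer: GGGRGGG
GGGGGGG
GGGGGGG
GGRGGGR
YYYGGGG

Derivation:
After op 1 paint(0,3,R):
GGGRGGG
GGGGGGG
GGGGGGG
GGRGGGG
YYYGGGG
After op 2 paint(3,6,R):
GGGRGGG
GGGGGGG
GGGGGGG
GGRGGGR
YYYGGGG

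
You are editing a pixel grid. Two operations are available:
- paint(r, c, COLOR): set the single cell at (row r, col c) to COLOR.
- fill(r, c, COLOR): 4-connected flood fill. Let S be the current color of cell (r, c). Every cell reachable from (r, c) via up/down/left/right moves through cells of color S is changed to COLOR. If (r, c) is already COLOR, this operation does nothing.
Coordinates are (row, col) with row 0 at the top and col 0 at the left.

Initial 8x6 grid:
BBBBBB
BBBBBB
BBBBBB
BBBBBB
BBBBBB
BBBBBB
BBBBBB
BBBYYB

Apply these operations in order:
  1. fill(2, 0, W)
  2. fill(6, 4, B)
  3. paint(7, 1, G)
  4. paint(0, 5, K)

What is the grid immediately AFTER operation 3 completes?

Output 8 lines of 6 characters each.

Answer: BBBBBB
BBBBBB
BBBBBB
BBBBBB
BBBBBB
BBBBBB
BBBBBB
BGBYYB

Derivation:
After op 1 fill(2,0,W) [46 cells changed]:
WWWWWW
WWWWWW
WWWWWW
WWWWWW
WWWWWW
WWWWWW
WWWWWW
WWWYYW
After op 2 fill(6,4,B) [46 cells changed]:
BBBBBB
BBBBBB
BBBBBB
BBBBBB
BBBBBB
BBBBBB
BBBBBB
BBBYYB
After op 3 paint(7,1,G):
BBBBBB
BBBBBB
BBBBBB
BBBBBB
BBBBBB
BBBBBB
BBBBBB
BGBYYB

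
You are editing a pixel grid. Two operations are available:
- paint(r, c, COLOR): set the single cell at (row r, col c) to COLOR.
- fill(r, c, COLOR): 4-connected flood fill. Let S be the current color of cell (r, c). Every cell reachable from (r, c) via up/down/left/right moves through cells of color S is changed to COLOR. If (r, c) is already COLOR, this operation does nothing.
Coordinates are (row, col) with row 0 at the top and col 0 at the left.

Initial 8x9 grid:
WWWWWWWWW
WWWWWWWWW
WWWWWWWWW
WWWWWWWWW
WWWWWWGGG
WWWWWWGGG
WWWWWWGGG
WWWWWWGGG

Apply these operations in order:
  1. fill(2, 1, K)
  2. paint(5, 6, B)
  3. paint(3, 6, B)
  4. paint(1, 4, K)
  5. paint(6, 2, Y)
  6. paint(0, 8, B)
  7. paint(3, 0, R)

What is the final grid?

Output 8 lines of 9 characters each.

Answer: KKKKKKKKB
KKKKKKKKK
KKKKKKKKK
RKKKKKBKK
KKKKKKGGG
KKKKKKBGG
KKYKKKGGG
KKKKKKGGG

Derivation:
After op 1 fill(2,1,K) [60 cells changed]:
KKKKKKKKK
KKKKKKKKK
KKKKKKKKK
KKKKKKKKK
KKKKKKGGG
KKKKKKGGG
KKKKKKGGG
KKKKKKGGG
After op 2 paint(5,6,B):
KKKKKKKKK
KKKKKKKKK
KKKKKKKKK
KKKKKKKKK
KKKKKKGGG
KKKKKKBGG
KKKKKKGGG
KKKKKKGGG
After op 3 paint(3,6,B):
KKKKKKKKK
KKKKKKKKK
KKKKKKKKK
KKKKKKBKK
KKKKKKGGG
KKKKKKBGG
KKKKKKGGG
KKKKKKGGG
After op 4 paint(1,4,K):
KKKKKKKKK
KKKKKKKKK
KKKKKKKKK
KKKKKKBKK
KKKKKKGGG
KKKKKKBGG
KKKKKKGGG
KKKKKKGGG
After op 5 paint(6,2,Y):
KKKKKKKKK
KKKKKKKKK
KKKKKKKKK
KKKKKKBKK
KKKKKKGGG
KKKKKKBGG
KKYKKKGGG
KKKKKKGGG
After op 6 paint(0,8,B):
KKKKKKKKB
KKKKKKKKK
KKKKKKKKK
KKKKKKBKK
KKKKKKGGG
KKKKKKBGG
KKYKKKGGG
KKKKKKGGG
After op 7 paint(3,0,R):
KKKKKKKKB
KKKKKKKKK
KKKKKKKKK
RKKKKKBKK
KKKKKKGGG
KKKKKKBGG
KKYKKKGGG
KKKKKKGGG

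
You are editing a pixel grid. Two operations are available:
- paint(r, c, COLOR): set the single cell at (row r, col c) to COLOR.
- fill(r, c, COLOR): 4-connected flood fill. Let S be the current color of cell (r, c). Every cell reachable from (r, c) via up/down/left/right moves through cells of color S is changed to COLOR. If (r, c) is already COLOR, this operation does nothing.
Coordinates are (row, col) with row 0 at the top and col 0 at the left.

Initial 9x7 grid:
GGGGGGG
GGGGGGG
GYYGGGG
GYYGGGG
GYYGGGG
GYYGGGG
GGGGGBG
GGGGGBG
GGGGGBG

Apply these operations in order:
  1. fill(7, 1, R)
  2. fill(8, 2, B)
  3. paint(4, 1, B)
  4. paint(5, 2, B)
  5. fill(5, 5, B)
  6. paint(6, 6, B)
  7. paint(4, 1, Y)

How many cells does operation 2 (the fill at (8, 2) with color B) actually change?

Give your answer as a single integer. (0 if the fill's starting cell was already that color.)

After op 1 fill(7,1,R) [52 cells changed]:
RRRRRRR
RRRRRRR
RYYRRRR
RYYRRRR
RYYRRRR
RYYRRRR
RRRRRBR
RRRRRBR
RRRRRBR
After op 2 fill(8,2,B) [52 cells changed]:
BBBBBBB
BBBBBBB
BYYBBBB
BYYBBBB
BYYBBBB
BYYBBBB
BBBBBBB
BBBBBBB
BBBBBBB

Answer: 52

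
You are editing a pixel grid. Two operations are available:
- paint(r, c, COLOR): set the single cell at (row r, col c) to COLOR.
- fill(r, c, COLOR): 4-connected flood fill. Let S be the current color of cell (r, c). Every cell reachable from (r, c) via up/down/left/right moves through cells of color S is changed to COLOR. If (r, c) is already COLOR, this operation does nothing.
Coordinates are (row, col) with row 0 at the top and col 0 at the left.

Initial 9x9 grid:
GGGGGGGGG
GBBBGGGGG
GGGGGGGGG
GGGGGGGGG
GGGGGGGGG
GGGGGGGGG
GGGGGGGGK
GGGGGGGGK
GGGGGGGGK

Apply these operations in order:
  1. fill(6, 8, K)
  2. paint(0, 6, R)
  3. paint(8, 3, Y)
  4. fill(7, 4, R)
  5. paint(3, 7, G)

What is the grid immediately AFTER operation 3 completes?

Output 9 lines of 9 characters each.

Answer: GGGGGGRGG
GBBBGGGGG
GGGGGGGGG
GGGGGGGGG
GGGGGGGGG
GGGGGGGGG
GGGGGGGGK
GGGGGGGGK
GGGYGGGGK

Derivation:
After op 1 fill(6,8,K) [0 cells changed]:
GGGGGGGGG
GBBBGGGGG
GGGGGGGGG
GGGGGGGGG
GGGGGGGGG
GGGGGGGGG
GGGGGGGGK
GGGGGGGGK
GGGGGGGGK
After op 2 paint(0,6,R):
GGGGGGRGG
GBBBGGGGG
GGGGGGGGG
GGGGGGGGG
GGGGGGGGG
GGGGGGGGG
GGGGGGGGK
GGGGGGGGK
GGGGGGGGK
After op 3 paint(8,3,Y):
GGGGGGRGG
GBBBGGGGG
GGGGGGGGG
GGGGGGGGG
GGGGGGGGG
GGGGGGGGG
GGGGGGGGK
GGGGGGGGK
GGGYGGGGK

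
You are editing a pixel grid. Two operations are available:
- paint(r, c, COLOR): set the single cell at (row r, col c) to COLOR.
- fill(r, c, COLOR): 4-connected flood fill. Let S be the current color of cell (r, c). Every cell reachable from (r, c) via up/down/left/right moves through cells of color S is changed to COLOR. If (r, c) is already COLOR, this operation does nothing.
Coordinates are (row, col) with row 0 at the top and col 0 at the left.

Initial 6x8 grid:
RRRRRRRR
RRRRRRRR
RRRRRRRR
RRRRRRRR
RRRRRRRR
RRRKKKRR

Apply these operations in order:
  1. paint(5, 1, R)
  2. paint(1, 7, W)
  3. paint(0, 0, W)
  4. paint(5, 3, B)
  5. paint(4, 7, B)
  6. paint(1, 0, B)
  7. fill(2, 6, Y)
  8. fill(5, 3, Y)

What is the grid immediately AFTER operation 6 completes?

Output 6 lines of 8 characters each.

After op 1 paint(5,1,R):
RRRRRRRR
RRRRRRRR
RRRRRRRR
RRRRRRRR
RRRRRRRR
RRRKKKRR
After op 2 paint(1,7,W):
RRRRRRRR
RRRRRRRW
RRRRRRRR
RRRRRRRR
RRRRRRRR
RRRKKKRR
After op 3 paint(0,0,W):
WRRRRRRR
RRRRRRRW
RRRRRRRR
RRRRRRRR
RRRRRRRR
RRRKKKRR
After op 4 paint(5,3,B):
WRRRRRRR
RRRRRRRW
RRRRRRRR
RRRRRRRR
RRRRRRRR
RRRBKKRR
After op 5 paint(4,7,B):
WRRRRRRR
RRRRRRRW
RRRRRRRR
RRRRRRRR
RRRRRRRB
RRRBKKRR
After op 6 paint(1,0,B):
WRRRRRRR
BRRRRRRW
RRRRRRRR
RRRRRRRR
RRRRRRRB
RRRBKKRR

Answer: WRRRRRRR
BRRRRRRW
RRRRRRRR
RRRRRRRR
RRRRRRRB
RRRBKKRR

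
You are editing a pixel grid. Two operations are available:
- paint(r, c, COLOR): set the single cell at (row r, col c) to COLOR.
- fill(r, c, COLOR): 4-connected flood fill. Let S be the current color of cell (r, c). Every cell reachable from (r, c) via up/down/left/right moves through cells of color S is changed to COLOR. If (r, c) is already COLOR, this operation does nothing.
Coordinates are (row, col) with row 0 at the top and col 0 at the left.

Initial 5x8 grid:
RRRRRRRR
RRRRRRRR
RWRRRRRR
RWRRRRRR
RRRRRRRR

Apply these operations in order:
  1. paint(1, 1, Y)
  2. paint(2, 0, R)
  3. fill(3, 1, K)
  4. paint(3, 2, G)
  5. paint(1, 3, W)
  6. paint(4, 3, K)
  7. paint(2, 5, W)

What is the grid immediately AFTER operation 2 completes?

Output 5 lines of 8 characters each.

After op 1 paint(1,1,Y):
RRRRRRRR
RYRRRRRR
RWRRRRRR
RWRRRRRR
RRRRRRRR
After op 2 paint(2,0,R):
RRRRRRRR
RYRRRRRR
RWRRRRRR
RWRRRRRR
RRRRRRRR

Answer: RRRRRRRR
RYRRRRRR
RWRRRRRR
RWRRRRRR
RRRRRRRR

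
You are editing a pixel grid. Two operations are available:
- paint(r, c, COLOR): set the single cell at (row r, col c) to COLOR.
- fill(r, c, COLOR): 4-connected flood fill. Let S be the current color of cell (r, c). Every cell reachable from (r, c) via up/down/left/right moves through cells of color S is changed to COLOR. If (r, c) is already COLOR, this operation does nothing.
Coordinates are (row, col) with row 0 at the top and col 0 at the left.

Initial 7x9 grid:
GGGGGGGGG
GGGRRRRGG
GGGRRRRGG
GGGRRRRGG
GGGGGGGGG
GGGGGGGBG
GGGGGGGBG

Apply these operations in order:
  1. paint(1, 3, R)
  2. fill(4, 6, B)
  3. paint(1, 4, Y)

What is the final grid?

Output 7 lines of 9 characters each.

Answer: BBBBBBBBB
BBBRYRRBB
BBBRRRRBB
BBBRRRRBB
BBBBBBBBB
BBBBBBBBB
BBBBBBBBB

Derivation:
After op 1 paint(1,3,R):
GGGGGGGGG
GGGRRRRGG
GGGRRRRGG
GGGRRRRGG
GGGGGGGGG
GGGGGGGBG
GGGGGGGBG
After op 2 fill(4,6,B) [49 cells changed]:
BBBBBBBBB
BBBRRRRBB
BBBRRRRBB
BBBRRRRBB
BBBBBBBBB
BBBBBBBBB
BBBBBBBBB
After op 3 paint(1,4,Y):
BBBBBBBBB
BBBRYRRBB
BBBRRRRBB
BBBRRRRBB
BBBBBBBBB
BBBBBBBBB
BBBBBBBBB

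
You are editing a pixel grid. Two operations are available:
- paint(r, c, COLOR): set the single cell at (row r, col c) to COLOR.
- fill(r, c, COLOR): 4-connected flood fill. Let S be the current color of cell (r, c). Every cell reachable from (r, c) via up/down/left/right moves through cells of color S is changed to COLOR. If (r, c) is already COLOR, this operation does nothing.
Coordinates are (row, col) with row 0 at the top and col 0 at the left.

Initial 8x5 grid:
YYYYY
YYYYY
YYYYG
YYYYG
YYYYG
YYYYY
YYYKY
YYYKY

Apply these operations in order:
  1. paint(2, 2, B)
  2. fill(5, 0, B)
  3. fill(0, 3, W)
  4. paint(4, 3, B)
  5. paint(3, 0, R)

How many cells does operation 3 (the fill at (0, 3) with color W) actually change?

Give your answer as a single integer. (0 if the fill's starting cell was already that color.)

Answer: 35

Derivation:
After op 1 paint(2,2,B):
YYYYY
YYYYY
YYBYG
YYYYG
YYYYG
YYYYY
YYYKY
YYYKY
After op 2 fill(5,0,B) [34 cells changed]:
BBBBB
BBBBB
BBBBG
BBBBG
BBBBG
BBBBB
BBBKB
BBBKB
After op 3 fill(0,3,W) [35 cells changed]:
WWWWW
WWWWW
WWWWG
WWWWG
WWWWG
WWWWW
WWWKW
WWWKW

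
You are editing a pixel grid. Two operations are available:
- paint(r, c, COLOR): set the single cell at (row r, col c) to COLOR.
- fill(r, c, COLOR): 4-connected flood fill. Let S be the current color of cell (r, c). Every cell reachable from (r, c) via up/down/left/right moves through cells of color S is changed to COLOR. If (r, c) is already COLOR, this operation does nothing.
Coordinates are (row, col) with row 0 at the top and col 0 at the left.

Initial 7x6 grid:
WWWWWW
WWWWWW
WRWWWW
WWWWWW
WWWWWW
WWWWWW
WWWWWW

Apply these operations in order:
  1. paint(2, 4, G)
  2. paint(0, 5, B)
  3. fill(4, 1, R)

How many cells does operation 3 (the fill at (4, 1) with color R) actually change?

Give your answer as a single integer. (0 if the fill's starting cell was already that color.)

Answer: 39

Derivation:
After op 1 paint(2,4,G):
WWWWWW
WWWWWW
WRWWGW
WWWWWW
WWWWWW
WWWWWW
WWWWWW
After op 2 paint(0,5,B):
WWWWWB
WWWWWW
WRWWGW
WWWWWW
WWWWWW
WWWWWW
WWWWWW
After op 3 fill(4,1,R) [39 cells changed]:
RRRRRB
RRRRRR
RRRRGR
RRRRRR
RRRRRR
RRRRRR
RRRRRR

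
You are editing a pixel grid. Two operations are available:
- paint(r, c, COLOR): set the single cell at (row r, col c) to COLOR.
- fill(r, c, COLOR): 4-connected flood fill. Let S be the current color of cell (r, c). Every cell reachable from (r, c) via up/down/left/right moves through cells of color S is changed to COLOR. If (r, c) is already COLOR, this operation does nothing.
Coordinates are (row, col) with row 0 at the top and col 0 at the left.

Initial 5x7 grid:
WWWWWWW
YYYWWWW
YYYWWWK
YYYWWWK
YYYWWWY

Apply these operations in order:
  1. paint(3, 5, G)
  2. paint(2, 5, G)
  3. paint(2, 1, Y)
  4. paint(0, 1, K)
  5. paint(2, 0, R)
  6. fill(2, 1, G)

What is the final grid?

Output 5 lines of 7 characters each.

Answer: WKWWWWW
GGGWWWW
RGGWWGK
GGGWWGK
GGGWWWY

Derivation:
After op 1 paint(3,5,G):
WWWWWWW
YYYWWWW
YYYWWWK
YYYWWGK
YYYWWWY
After op 2 paint(2,5,G):
WWWWWWW
YYYWWWW
YYYWWGK
YYYWWGK
YYYWWWY
After op 3 paint(2,1,Y):
WWWWWWW
YYYWWWW
YYYWWGK
YYYWWGK
YYYWWWY
After op 4 paint(0,1,K):
WKWWWWW
YYYWWWW
YYYWWGK
YYYWWGK
YYYWWWY
After op 5 paint(2,0,R):
WKWWWWW
YYYWWWW
RYYWWGK
YYYWWGK
YYYWWWY
After op 6 fill(2,1,G) [11 cells changed]:
WKWWWWW
GGGWWWW
RGGWWGK
GGGWWGK
GGGWWWY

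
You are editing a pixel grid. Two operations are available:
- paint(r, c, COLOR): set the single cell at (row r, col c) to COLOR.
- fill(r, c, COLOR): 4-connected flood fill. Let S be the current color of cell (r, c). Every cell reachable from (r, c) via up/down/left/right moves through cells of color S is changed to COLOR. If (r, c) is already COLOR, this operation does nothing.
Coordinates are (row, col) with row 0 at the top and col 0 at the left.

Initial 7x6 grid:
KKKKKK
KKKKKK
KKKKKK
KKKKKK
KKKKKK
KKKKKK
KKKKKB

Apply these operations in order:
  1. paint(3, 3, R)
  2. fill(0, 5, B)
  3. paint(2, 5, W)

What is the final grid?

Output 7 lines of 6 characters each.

After op 1 paint(3,3,R):
KKKKKK
KKKKKK
KKKKKK
KKKRKK
KKKKKK
KKKKKK
KKKKKB
After op 2 fill(0,5,B) [40 cells changed]:
BBBBBB
BBBBBB
BBBBBB
BBBRBB
BBBBBB
BBBBBB
BBBBBB
After op 3 paint(2,5,W):
BBBBBB
BBBBBB
BBBBBW
BBBRBB
BBBBBB
BBBBBB
BBBBBB

Answer: BBBBBB
BBBBBB
BBBBBW
BBBRBB
BBBBBB
BBBBBB
BBBBBB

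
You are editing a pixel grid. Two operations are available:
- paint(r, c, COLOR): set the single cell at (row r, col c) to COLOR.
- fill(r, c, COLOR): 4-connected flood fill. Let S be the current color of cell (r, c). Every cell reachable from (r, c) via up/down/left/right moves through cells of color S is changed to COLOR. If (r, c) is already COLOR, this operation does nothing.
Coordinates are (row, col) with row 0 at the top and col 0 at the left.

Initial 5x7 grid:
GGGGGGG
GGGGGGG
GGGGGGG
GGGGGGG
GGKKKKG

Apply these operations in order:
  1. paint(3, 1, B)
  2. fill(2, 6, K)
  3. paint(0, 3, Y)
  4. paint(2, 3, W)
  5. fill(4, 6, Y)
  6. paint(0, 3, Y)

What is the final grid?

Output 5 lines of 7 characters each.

Answer: YYYYYYY
YYYYYYY
YYYWYYY
YBYYYYY
YYYYYYY

Derivation:
After op 1 paint(3,1,B):
GGGGGGG
GGGGGGG
GGGGGGG
GBGGGGG
GGKKKKG
After op 2 fill(2,6,K) [30 cells changed]:
KKKKKKK
KKKKKKK
KKKKKKK
KBKKKKK
KKKKKKK
After op 3 paint(0,3,Y):
KKKYKKK
KKKKKKK
KKKKKKK
KBKKKKK
KKKKKKK
After op 4 paint(2,3,W):
KKKYKKK
KKKKKKK
KKKWKKK
KBKKKKK
KKKKKKK
After op 5 fill(4,6,Y) [32 cells changed]:
YYYYYYY
YYYYYYY
YYYWYYY
YBYYYYY
YYYYYYY
After op 6 paint(0,3,Y):
YYYYYYY
YYYYYYY
YYYWYYY
YBYYYYY
YYYYYYY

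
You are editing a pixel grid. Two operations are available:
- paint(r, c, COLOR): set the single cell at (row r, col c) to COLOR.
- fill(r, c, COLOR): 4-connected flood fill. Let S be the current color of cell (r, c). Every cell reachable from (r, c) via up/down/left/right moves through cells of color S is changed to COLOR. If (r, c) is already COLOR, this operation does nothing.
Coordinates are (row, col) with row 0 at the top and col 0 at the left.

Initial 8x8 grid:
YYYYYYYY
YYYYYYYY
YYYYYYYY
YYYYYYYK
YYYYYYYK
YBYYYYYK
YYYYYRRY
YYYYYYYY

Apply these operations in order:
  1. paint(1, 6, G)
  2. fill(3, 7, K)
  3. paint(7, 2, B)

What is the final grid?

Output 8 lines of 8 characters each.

After op 1 paint(1,6,G):
YYYYYYYY
YYYYYYGY
YYYYYYYY
YYYYYYYK
YYYYYYYK
YBYYYYYK
YYYYYRRY
YYYYYYYY
After op 2 fill(3,7,K) [0 cells changed]:
YYYYYYYY
YYYYYYGY
YYYYYYYY
YYYYYYYK
YYYYYYYK
YBYYYYYK
YYYYYRRY
YYYYYYYY
After op 3 paint(7,2,B):
YYYYYYYY
YYYYYYGY
YYYYYYYY
YYYYYYYK
YYYYYYYK
YBYYYYYK
YYYYYRRY
YYBYYYYY

Answer: YYYYYYYY
YYYYYYGY
YYYYYYYY
YYYYYYYK
YYYYYYYK
YBYYYYYK
YYYYYRRY
YYBYYYYY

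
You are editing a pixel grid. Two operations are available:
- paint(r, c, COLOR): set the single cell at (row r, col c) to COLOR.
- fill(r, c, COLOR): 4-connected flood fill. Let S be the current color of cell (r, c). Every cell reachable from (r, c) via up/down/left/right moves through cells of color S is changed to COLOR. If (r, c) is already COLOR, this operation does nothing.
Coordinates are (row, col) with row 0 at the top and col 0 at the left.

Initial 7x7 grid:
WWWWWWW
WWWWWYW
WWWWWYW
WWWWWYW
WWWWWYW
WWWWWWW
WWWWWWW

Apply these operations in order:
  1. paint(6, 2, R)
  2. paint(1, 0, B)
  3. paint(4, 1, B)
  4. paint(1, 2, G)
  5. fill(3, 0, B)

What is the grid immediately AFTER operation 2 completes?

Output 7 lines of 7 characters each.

Answer: WWWWWWW
BWWWWYW
WWWWWYW
WWWWWYW
WWWWWYW
WWWWWWW
WWRWWWW

Derivation:
After op 1 paint(6,2,R):
WWWWWWW
WWWWWYW
WWWWWYW
WWWWWYW
WWWWWYW
WWWWWWW
WWRWWWW
After op 2 paint(1,0,B):
WWWWWWW
BWWWWYW
WWWWWYW
WWWWWYW
WWWWWYW
WWWWWWW
WWRWWWW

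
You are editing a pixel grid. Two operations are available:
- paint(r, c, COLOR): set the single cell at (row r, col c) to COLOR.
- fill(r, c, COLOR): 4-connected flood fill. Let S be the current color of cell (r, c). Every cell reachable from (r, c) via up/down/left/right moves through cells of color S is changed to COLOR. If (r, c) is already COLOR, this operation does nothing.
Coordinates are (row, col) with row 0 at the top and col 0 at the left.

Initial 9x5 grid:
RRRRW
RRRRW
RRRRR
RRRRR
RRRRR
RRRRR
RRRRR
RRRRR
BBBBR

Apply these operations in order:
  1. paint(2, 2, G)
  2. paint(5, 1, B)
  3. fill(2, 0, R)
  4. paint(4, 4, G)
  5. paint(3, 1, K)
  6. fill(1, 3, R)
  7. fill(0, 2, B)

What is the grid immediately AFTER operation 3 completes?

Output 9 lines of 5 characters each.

Answer: RRRRW
RRRRW
RRGRR
RRRRR
RRRRR
RBRRR
RRRRR
RRRRR
BBBBR

Derivation:
After op 1 paint(2,2,G):
RRRRW
RRRRW
RRGRR
RRRRR
RRRRR
RRRRR
RRRRR
RRRRR
BBBBR
After op 2 paint(5,1,B):
RRRRW
RRRRW
RRGRR
RRRRR
RRRRR
RBRRR
RRRRR
RRRRR
BBBBR
After op 3 fill(2,0,R) [0 cells changed]:
RRRRW
RRRRW
RRGRR
RRRRR
RRRRR
RBRRR
RRRRR
RRRRR
BBBBR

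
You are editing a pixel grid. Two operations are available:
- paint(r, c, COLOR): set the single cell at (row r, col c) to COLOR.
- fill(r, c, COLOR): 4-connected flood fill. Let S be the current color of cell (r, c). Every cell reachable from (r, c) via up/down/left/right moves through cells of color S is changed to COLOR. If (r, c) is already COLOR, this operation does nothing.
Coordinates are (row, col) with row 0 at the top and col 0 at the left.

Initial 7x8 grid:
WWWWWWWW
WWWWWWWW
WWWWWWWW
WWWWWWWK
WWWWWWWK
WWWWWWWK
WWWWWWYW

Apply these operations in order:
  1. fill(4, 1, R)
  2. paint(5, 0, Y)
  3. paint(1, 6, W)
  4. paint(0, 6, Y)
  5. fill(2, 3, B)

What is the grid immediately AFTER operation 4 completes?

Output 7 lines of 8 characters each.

After op 1 fill(4,1,R) [51 cells changed]:
RRRRRRRR
RRRRRRRR
RRRRRRRR
RRRRRRRK
RRRRRRRK
RRRRRRRK
RRRRRRYW
After op 2 paint(5,0,Y):
RRRRRRRR
RRRRRRRR
RRRRRRRR
RRRRRRRK
RRRRRRRK
YRRRRRRK
RRRRRRYW
After op 3 paint(1,6,W):
RRRRRRRR
RRRRRRWR
RRRRRRRR
RRRRRRRK
RRRRRRRK
YRRRRRRK
RRRRRRYW
After op 4 paint(0,6,Y):
RRRRRRYR
RRRRRRWR
RRRRRRRR
RRRRRRRK
RRRRRRRK
YRRRRRRK
RRRRRRYW

Answer: RRRRRRYR
RRRRRRWR
RRRRRRRR
RRRRRRRK
RRRRRRRK
YRRRRRRK
RRRRRRYW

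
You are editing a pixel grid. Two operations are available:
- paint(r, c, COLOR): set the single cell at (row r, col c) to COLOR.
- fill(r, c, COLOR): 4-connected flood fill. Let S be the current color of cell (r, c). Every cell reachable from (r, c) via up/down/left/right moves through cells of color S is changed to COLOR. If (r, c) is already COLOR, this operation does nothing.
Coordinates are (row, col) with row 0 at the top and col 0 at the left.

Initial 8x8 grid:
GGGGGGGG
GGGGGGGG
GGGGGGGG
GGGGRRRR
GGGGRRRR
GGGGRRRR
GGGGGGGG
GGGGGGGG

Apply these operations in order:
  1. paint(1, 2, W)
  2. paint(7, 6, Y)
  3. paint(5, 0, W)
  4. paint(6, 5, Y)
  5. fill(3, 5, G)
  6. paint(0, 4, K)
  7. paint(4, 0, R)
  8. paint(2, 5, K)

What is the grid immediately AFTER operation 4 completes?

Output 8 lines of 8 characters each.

After op 1 paint(1,2,W):
GGGGGGGG
GGWGGGGG
GGGGGGGG
GGGGRRRR
GGGGRRRR
GGGGRRRR
GGGGGGGG
GGGGGGGG
After op 2 paint(7,6,Y):
GGGGGGGG
GGWGGGGG
GGGGGGGG
GGGGRRRR
GGGGRRRR
GGGGRRRR
GGGGGGGG
GGGGGGYG
After op 3 paint(5,0,W):
GGGGGGGG
GGWGGGGG
GGGGGGGG
GGGGRRRR
GGGGRRRR
WGGGRRRR
GGGGGGGG
GGGGGGYG
After op 4 paint(6,5,Y):
GGGGGGGG
GGWGGGGG
GGGGGGGG
GGGGRRRR
GGGGRRRR
WGGGRRRR
GGGGGYGG
GGGGGGYG

Answer: GGGGGGGG
GGWGGGGG
GGGGGGGG
GGGGRRRR
GGGGRRRR
WGGGRRRR
GGGGGYGG
GGGGGGYG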